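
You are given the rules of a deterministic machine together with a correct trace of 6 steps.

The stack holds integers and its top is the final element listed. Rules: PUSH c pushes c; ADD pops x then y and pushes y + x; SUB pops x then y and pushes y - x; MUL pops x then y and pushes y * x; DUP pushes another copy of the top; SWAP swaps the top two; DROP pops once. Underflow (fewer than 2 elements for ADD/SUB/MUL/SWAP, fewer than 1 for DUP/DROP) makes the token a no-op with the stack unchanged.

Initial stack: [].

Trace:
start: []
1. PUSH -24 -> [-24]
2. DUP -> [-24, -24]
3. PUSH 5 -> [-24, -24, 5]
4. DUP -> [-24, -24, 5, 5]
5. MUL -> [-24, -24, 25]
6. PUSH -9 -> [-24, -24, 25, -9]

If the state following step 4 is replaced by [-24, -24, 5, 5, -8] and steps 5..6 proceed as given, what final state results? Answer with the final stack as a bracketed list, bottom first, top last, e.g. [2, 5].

state after step 4 := [-24, -24, 5, 5, -8]
5. MUL -> [-24, -24, 5, -40]
6. PUSH -9 -> [-24, -24, 5, -40, -9]

[-24, -24, 5, -40, -9]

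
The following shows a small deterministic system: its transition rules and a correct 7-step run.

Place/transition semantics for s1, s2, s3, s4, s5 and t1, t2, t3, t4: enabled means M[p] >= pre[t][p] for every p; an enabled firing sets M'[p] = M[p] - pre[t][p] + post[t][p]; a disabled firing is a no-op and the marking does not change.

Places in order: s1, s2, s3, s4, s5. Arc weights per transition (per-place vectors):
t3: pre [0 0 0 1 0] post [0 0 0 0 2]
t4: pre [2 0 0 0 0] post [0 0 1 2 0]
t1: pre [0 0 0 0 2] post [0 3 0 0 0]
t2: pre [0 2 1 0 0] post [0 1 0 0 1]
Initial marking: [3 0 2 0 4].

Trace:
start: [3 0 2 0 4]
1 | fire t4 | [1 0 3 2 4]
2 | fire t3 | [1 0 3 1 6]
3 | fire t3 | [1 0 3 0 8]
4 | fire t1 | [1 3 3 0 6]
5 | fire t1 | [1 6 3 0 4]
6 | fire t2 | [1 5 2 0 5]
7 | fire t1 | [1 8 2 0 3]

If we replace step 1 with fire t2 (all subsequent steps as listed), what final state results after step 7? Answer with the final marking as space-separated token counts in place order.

(re-executing from step 1 with the substitution; state before step 1: [3 0 2 0 4])
1 | fire t2 | [3 0 2 0 4]
2 | fire t3 | [3 0 2 0 4]
3 | fire t3 | [3 0 2 0 4]
4 | fire t1 | [3 3 2 0 2]
5 | fire t1 | [3 6 2 0 0]
6 | fire t2 | [3 5 1 0 1]
7 | fire t1 | [3 5 1 0 1]

3 5 1 0 1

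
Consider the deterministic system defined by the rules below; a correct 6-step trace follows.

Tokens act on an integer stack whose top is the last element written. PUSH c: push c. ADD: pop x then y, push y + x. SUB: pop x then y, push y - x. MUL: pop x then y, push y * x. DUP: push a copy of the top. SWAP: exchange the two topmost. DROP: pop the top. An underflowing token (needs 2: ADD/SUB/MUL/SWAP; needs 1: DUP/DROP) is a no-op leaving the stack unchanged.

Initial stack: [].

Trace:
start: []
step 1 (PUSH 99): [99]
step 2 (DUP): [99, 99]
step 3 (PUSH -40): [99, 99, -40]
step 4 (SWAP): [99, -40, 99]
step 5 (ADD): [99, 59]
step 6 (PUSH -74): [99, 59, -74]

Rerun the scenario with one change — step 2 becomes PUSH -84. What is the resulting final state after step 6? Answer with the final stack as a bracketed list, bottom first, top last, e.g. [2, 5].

(re-executing from step 2 with the substitution; state before step 2: [99])
step 2 (PUSH -84): [99, -84]
step 3 (PUSH -40): [99, -84, -40]
step 4 (SWAP): [99, -40, -84]
step 5 (ADD): [99, -124]
step 6 (PUSH -74): [99, -124, -74]

[99, -124, -74]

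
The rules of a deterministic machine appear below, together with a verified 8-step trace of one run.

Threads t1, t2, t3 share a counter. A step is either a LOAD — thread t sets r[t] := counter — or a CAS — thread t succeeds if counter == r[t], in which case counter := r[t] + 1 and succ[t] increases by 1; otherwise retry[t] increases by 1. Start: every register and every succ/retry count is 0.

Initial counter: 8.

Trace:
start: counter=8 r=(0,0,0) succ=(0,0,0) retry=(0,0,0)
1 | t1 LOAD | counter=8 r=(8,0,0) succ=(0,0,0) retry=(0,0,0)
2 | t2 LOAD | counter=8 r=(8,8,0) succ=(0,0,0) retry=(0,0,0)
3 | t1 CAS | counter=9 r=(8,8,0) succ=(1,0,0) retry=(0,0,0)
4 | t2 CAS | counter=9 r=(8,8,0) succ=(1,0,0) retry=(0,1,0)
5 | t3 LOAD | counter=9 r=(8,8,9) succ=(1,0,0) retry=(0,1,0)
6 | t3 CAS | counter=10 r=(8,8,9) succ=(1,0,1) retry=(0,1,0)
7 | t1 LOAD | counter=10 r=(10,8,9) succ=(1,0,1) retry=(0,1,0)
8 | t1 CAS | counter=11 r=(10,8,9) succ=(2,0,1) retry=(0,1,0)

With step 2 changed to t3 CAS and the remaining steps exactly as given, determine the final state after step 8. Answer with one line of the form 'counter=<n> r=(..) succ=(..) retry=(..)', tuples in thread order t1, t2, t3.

(re-executing from step 2 with the substitution; state before step 2: counter=8 r=(8,0,0) succ=(0,0,0) retry=(0,0,0))
2 | t3 CAS | counter=8 r=(8,0,0) succ=(0,0,0) retry=(0,0,1)
3 | t1 CAS | counter=9 r=(8,0,0) succ=(1,0,0) retry=(0,0,1)
4 | t2 CAS | counter=9 r=(8,0,0) succ=(1,0,0) retry=(0,1,1)
5 | t3 LOAD | counter=9 r=(8,0,9) succ=(1,0,0) retry=(0,1,1)
6 | t3 CAS | counter=10 r=(8,0,9) succ=(1,0,1) retry=(0,1,1)
7 | t1 LOAD | counter=10 r=(10,0,9) succ=(1,0,1) retry=(0,1,1)
8 | t1 CAS | counter=11 r=(10,0,9) succ=(2,0,1) retry=(0,1,1)

counter=11 r=(10,0,9) succ=(2,0,1) retry=(0,1,1)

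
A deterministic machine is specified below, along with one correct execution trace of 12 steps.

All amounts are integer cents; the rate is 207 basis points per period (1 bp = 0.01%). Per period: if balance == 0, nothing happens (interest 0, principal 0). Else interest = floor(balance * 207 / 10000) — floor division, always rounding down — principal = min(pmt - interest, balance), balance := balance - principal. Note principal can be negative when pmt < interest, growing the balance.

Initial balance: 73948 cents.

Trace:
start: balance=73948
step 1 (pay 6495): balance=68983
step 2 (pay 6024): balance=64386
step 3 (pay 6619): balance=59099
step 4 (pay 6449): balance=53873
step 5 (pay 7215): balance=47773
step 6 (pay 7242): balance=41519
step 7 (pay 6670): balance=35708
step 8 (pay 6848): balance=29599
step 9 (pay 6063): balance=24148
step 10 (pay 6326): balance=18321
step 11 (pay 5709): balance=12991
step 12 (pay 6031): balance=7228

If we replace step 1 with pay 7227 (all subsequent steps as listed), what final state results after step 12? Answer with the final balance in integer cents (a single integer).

6314

(re-executing from step 1 with the substitution; state before step 1: balance=73948)
step 1 (pay 7227): balance=68251
step 2 (pay 6024): balance=63639
step 3 (pay 6619): balance=58337
step 4 (pay 6449): balance=53095
step 5 (pay 7215): balance=46979
step 6 (pay 7242): balance=40709
step 7 (pay 6670): balance=34881
step 8 (pay 6848): balance=28755
step 9 (pay 6063): balance=23287
step 10 (pay 6326): balance=17443
step 11 (pay 5709): balance=12095
step 12 (pay 6031): balance=6314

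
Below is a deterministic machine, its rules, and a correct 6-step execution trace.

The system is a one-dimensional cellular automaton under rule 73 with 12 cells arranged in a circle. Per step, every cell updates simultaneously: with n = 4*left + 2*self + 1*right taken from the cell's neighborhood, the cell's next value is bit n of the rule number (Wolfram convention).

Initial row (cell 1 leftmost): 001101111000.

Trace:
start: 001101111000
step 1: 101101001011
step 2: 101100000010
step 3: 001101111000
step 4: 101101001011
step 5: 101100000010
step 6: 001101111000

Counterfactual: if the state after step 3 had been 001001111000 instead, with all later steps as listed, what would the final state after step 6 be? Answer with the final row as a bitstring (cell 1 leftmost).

001101111000

state after step 3 := 001001111000
step 4: 100001001011
step 5: 101100000010
step 6: 001101111000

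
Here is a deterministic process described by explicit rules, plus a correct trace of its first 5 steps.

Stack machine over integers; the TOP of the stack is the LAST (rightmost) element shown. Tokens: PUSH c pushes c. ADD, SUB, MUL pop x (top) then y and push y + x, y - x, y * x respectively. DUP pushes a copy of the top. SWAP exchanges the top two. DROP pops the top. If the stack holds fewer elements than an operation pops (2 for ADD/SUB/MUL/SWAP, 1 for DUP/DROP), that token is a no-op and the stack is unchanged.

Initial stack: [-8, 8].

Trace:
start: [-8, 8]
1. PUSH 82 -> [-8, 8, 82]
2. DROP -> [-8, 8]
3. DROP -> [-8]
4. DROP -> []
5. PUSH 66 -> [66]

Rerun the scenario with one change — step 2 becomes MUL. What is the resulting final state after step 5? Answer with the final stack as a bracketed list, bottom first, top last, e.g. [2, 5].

(re-executing from step 2 with the substitution; state before step 2: [-8, 8, 82])
2. MUL -> [-8, 656]
3. DROP -> [-8]
4. DROP -> []
5. PUSH 66 -> [66]

[66]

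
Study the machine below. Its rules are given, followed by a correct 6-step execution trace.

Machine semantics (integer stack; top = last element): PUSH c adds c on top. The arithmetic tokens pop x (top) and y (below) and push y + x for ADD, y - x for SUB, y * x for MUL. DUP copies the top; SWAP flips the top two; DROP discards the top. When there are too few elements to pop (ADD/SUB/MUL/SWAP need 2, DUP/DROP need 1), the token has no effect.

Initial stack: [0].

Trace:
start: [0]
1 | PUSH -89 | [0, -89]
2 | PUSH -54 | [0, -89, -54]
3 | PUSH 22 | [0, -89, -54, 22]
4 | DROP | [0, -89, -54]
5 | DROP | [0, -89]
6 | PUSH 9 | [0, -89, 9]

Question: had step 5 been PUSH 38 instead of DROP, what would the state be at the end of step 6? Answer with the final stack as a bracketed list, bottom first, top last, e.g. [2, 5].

[0, -89, -54, 38, 9]

(re-executing from step 5 with the substitution; state before step 5: [0, -89, -54])
5 | PUSH 38 | [0, -89, -54, 38]
6 | PUSH 9 | [0, -89, -54, 38, 9]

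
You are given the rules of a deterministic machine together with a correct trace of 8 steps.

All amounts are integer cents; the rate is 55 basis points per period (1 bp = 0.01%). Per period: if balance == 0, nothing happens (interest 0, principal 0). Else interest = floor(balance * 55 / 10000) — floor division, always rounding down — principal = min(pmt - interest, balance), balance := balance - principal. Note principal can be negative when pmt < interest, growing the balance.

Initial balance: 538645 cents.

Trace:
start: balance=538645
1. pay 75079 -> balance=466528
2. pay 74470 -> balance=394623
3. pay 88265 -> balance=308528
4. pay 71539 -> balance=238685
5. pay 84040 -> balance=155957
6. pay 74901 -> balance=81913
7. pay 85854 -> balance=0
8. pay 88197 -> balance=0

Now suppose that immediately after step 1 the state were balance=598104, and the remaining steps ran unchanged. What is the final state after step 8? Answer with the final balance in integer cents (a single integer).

state after step 1 := balance=598104
2. pay 74470 -> balance=526923
3. pay 88265 -> balance=441556
4. pay 71539 -> balance=372445
5. pay 84040 -> balance=290453
6. pay 74901 -> balance=217149
7. pay 85854 -> balance=132489
8. pay 88197 -> balance=45020

45020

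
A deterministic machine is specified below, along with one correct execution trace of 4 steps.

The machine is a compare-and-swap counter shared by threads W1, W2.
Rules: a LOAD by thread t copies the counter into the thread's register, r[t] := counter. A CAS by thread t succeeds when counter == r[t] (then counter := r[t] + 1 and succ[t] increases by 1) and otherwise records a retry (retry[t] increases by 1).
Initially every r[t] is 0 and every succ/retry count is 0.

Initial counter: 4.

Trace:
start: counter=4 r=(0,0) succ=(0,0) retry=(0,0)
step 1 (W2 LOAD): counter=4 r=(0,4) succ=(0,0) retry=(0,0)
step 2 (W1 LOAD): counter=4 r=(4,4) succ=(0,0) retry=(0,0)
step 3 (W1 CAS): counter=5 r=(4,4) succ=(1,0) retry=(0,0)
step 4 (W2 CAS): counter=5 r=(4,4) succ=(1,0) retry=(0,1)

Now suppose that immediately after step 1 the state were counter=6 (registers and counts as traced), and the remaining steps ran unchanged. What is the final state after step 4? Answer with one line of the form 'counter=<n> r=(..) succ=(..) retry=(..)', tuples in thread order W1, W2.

counter=7 r=(6,4) succ=(1,0) retry=(0,1)

state after step 1 := counter=6 r=(0,4) succ=(0,0) retry=(0,0)
step 2 (W1 LOAD): counter=6 r=(6,4) succ=(0,0) retry=(0,0)
step 3 (W1 CAS): counter=7 r=(6,4) succ=(1,0) retry=(0,0)
step 4 (W2 CAS): counter=7 r=(6,4) succ=(1,0) retry=(0,1)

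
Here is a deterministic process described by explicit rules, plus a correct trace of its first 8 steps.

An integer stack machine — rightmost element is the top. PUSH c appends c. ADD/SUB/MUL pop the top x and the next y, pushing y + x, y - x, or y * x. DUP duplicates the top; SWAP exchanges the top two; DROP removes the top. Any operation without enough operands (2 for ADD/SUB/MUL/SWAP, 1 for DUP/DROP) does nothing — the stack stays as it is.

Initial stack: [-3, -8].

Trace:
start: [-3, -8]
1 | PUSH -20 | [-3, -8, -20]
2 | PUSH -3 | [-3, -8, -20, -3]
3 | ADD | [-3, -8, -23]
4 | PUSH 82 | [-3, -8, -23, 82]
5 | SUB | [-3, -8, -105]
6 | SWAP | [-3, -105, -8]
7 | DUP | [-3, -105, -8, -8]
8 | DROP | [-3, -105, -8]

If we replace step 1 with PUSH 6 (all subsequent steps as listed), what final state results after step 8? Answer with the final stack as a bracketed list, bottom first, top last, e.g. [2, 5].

[-3, -79, -8]

(re-executing from step 1 with the substitution; state before step 1: [-3, -8])
1 | PUSH 6 | [-3, -8, 6]
2 | PUSH -3 | [-3, -8, 6, -3]
3 | ADD | [-3, -8, 3]
4 | PUSH 82 | [-3, -8, 3, 82]
5 | SUB | [-3, -8, -79]
6 | SWAP | [-3, -79, -8]
7 | DUP | [-3, -79, -8, -8]
8 | DROP | [-3, -79, -8]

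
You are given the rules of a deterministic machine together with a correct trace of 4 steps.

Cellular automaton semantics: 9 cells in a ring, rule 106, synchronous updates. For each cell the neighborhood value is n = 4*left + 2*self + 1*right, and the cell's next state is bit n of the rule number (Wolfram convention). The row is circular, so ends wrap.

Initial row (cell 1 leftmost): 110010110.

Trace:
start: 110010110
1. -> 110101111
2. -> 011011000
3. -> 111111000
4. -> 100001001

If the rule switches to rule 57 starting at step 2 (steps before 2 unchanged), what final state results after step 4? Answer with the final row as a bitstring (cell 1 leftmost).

(re-executing steps 2..4 under rule 57; state before step 2: 110101111)
2. -> 001011000
3. -> 100110111
4. -> 010101100

010101100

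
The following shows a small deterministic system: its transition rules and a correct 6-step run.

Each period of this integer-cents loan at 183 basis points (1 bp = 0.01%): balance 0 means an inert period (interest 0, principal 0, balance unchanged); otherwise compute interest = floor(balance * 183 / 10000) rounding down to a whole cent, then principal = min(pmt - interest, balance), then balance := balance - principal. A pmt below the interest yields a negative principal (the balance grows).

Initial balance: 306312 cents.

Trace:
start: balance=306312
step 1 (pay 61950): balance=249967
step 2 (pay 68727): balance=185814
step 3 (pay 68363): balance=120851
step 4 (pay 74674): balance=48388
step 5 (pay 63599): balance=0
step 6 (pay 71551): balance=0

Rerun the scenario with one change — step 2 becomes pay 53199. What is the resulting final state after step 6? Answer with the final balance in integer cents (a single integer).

(re-executing from step 2 with the substitution; state before step 2: balance=249967)
step 2 (pay 53199): balance=201342
step 3 (pay 68363): balance=136663
step 4 (pay 74674): balance=64489
step 5 (pay 63599): balance=2070
step 6 (pay 71551): balance=0

0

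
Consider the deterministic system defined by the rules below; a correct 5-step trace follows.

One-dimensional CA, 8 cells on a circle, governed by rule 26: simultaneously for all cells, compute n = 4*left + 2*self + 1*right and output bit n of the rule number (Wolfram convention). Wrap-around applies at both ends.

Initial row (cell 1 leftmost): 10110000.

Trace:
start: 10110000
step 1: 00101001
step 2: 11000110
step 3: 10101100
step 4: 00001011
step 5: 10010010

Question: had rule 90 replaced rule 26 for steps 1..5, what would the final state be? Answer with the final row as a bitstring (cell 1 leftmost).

00000000

(re-executing steps 1..5 under rule 90; state before step 1: 10110000)
step 1: 00111001
step 2: 11101110
step 3: 10101010
step 4: 00000000
step 5: 00000000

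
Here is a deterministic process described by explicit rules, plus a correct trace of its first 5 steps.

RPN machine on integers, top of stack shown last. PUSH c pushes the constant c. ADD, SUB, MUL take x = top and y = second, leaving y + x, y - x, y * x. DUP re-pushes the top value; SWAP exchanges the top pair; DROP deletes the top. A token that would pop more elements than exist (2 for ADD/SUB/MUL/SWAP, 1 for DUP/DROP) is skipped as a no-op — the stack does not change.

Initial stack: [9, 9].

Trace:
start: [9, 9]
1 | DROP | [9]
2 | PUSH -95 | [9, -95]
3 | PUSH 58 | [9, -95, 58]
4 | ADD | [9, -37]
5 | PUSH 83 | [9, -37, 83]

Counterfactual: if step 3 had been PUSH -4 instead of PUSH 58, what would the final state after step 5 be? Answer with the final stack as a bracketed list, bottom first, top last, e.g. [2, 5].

(re-executing from step 3 with the substitution; state before step 3: [9, -95])
3 | PUSH -4 | [9, -95, -4]
4 | ADD | [9, -99]
5 | PUSH 83 | [9, -99, 83]

[9, -99, 83]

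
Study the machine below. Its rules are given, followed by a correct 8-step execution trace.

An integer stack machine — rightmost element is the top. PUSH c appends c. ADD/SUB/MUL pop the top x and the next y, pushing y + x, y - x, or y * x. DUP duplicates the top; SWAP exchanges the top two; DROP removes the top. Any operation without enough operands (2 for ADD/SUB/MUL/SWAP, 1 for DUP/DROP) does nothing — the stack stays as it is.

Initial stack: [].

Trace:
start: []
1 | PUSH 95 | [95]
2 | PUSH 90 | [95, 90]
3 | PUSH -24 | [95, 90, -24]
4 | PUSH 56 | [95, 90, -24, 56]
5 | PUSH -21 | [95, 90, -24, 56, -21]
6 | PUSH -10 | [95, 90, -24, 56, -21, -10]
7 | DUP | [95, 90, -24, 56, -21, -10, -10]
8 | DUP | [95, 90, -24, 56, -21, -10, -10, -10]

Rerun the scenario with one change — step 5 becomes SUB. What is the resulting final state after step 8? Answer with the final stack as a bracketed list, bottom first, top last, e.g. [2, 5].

[95, 90, -80, -10, -10, -10]

(re-executing from step 5 with the substitution; state before step 5: [95, 90, -24, 56])
5 | SUB | [95, 90, -80]
6 | PUSH -10 | [95, 90, -80, -10]
7 | DUP | [95, 90, -80, -10, -10]
8 | DUP | [95, 90, -80, -10, -10, -10]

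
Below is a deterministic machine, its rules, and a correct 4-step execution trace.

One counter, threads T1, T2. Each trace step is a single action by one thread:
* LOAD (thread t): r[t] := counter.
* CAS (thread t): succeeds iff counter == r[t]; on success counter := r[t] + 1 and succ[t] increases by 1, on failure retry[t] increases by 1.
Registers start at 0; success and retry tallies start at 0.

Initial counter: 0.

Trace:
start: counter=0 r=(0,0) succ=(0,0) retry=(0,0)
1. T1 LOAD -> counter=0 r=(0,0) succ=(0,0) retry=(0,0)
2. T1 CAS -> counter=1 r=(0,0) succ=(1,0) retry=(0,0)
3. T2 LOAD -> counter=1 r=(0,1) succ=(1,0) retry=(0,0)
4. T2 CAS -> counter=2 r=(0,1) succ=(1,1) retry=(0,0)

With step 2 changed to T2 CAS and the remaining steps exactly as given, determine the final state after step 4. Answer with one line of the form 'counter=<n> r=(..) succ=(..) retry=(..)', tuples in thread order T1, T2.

counter=2 r=(0,1) succ=(0,2) retry=(0,0)

(re-executing from step 2 with the substitution; state before step 2: counter=0 r=(0,0) succ=(0,0) retry=(0,0))
2. T2 CAS -> counter=1 r=(0,0) succ=(0,1) retry=(0,0)
3. T2 LOAD -> counter=1 r=(0,1) succ=(0,1) retry=(0,0)
4. T2 CAS -> counter=2 r=(0,1) succ=(0,2) retry=(0,0)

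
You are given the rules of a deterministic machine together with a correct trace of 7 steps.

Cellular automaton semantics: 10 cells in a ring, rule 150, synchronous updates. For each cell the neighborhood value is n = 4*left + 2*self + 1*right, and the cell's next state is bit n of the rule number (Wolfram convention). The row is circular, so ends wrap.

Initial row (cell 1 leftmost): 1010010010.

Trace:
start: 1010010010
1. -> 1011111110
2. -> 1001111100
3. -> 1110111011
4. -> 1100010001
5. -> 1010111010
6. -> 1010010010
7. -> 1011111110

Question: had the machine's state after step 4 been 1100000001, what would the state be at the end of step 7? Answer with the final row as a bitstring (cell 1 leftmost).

1000101000

state after step 4 := 1100000001
5. -> 1010000010
6. -> 1011000110
7. -> 1000101000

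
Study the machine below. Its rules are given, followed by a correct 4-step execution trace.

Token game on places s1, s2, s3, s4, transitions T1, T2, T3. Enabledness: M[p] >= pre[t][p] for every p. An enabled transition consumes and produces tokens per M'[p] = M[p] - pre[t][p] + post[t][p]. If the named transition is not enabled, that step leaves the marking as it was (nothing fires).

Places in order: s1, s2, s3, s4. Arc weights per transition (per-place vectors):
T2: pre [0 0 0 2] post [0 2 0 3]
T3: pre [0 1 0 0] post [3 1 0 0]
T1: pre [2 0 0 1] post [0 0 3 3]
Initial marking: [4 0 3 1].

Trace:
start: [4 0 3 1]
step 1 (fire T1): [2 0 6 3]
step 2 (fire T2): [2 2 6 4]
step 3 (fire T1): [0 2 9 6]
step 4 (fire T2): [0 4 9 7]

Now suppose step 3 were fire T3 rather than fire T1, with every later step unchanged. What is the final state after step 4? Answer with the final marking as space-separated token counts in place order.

5 4 6 5

(re-executing from step 3 with the substitution; state before step 3: [2 2 6 4])
step 3 (fire T3): [5 2 6 4]
step 4 (fire T2): [5 4 6 5]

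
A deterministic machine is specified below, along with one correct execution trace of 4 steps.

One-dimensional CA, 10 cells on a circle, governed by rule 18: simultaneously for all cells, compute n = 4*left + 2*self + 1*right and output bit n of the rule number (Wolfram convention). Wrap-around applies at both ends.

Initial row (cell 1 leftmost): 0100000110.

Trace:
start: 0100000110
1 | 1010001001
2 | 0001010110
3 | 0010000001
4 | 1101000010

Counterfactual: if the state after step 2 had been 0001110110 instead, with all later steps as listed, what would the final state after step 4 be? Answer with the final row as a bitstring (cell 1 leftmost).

state after step 2 := 0001110110
3 | 0010000001
4 | 1101000010

1101000010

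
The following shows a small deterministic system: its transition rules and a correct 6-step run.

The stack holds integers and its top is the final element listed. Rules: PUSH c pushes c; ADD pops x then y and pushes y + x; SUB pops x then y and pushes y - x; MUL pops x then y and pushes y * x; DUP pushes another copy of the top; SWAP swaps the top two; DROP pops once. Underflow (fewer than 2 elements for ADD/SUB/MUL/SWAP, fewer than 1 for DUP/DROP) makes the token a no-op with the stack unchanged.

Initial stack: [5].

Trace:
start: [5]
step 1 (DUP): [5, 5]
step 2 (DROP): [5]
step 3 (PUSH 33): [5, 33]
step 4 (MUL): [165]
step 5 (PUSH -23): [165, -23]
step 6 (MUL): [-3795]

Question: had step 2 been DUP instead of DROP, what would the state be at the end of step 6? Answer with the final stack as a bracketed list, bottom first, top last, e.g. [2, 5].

[5, 5, -3795]

(re-executing from step 2 with the substitution; state before step 2: [5, 5])
step 2 (DUP): [5, 5, 5]
step 3 (PUSH 33): [5, 5, 5, 33]
step 4 (MUL): [5, 5, 165]
step 5 (PUSH -23): [5, 5, 165, -23]
step 6 (MUL): [5, 5, -3795]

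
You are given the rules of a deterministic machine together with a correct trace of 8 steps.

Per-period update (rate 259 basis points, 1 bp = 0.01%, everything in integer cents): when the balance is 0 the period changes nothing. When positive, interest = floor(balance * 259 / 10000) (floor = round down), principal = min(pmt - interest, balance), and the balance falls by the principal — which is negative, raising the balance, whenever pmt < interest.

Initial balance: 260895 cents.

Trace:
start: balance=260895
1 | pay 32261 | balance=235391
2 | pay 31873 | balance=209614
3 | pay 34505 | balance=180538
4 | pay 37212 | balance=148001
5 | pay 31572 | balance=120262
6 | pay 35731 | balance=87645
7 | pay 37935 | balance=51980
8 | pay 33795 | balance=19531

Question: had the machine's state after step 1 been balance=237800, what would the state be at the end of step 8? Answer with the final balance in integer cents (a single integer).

22412

state after step 1 := balance=237800
2 | pay 31873 | balance=212086
3 | pay 34505 | balance=183074
4 | pay 37212 | balance=150603
5 | pay 31572 | balance=122931
6 | pay 35731 | balance=90383
7 | pay 37935 | balance=54788
8 | pay 33795 | balance=22412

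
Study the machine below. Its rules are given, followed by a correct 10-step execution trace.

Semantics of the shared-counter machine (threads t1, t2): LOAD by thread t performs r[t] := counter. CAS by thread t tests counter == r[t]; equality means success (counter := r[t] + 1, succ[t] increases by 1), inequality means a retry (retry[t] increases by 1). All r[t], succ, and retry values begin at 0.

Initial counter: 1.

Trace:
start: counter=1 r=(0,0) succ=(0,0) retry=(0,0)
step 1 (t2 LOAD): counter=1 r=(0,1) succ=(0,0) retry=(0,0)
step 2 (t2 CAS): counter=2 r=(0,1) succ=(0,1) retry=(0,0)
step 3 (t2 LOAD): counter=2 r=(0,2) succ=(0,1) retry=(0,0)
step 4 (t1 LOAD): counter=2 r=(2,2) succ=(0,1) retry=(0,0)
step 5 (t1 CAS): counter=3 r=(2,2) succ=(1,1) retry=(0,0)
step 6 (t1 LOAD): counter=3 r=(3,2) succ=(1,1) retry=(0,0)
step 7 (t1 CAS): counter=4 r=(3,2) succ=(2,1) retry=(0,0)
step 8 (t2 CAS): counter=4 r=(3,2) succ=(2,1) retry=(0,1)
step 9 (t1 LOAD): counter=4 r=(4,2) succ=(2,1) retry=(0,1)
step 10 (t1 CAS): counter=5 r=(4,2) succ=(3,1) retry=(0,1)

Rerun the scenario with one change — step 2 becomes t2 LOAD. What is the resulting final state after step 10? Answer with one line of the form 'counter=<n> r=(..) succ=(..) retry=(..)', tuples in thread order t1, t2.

(re-executing from step 2 with the substitution; state before step 2: counter=1 r=(0,1) succ=(0,0) retry=(0,0))
step 2 (t2 LOAD): counter=1 r=(0,1) succ=(0,0) retry=(0,0)
step 3 (t2 LOAD): counter=1 r=(0,1) succ=(0,0) retry=(0,0)
step 4 (t1 LOAD): counter=1 r=(1,1) succ=(0,0) retry=(0,0)
step 5 (t1 CAS): counter=2 r=(1,1) succ=(1,0) retry=(0,0)
step 6 (t1 LOAD): counter=2 r=(2,1) succ=(1,0) retry=(0,0)
step 7 (t1 CAS): counter=3 r=(2,1) succ=(2,0) retry=(0,0)
step 8 (t2 CAS): counter=3 r=(2,1) succ=(2,0) retry=(0,1)
step 9 (t1 LOAD): counter=3 r=(3,1) succ=(2,0) retry=(0,1)
step 10 (t1 CAS): counter=4 r=(3,1) succ=(3,0) retry=(0,1)

counter=4 r=(3,1) succ=(3,0) retry=(0,1)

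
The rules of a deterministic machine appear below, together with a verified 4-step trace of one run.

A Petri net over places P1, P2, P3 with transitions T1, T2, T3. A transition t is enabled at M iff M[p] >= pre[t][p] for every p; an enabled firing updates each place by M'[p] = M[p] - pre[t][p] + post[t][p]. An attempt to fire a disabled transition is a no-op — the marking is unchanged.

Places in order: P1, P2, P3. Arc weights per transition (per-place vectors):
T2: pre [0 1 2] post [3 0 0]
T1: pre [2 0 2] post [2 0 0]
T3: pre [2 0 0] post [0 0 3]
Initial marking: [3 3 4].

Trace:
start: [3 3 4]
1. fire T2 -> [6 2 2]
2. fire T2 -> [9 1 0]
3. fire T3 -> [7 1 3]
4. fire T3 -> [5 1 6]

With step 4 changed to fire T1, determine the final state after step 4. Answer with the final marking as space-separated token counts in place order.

7 1 1

(re-executing from step 4 with the substitution; state before step 4: [7 1 3])
4. fire T1 -> [7 1 1]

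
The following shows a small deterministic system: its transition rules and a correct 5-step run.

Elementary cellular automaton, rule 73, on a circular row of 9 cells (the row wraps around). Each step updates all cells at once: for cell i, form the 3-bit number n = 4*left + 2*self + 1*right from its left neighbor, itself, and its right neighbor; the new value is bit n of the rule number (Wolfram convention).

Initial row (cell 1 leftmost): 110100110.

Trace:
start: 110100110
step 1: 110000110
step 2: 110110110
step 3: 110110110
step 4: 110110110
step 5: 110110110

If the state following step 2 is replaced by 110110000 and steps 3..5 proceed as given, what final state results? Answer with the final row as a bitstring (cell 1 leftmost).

state after step 2 := 110110000
step 3: 110110110
step 4: 110110110
step 5: 110110110

110110110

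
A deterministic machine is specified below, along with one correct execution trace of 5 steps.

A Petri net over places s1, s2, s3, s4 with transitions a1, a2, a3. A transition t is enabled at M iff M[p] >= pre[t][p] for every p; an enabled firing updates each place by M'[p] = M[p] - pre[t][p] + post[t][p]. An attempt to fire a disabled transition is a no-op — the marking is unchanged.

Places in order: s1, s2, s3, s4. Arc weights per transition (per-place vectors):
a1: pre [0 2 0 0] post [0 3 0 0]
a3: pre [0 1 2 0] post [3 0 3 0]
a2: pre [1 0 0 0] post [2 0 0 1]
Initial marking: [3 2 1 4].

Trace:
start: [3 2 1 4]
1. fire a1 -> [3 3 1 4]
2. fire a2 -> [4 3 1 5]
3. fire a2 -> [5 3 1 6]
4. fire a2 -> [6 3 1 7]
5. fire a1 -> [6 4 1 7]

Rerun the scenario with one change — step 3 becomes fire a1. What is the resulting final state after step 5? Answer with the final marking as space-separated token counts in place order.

(re-executing from step 3 with the substitution; state before step 3: [4 3 1 5])
3. fire a1 -> [4 4 1 5]
4. fire a2 -> [5 4 1 6]
5. fire a1 -> [5 5 1 6]

5 5 1 6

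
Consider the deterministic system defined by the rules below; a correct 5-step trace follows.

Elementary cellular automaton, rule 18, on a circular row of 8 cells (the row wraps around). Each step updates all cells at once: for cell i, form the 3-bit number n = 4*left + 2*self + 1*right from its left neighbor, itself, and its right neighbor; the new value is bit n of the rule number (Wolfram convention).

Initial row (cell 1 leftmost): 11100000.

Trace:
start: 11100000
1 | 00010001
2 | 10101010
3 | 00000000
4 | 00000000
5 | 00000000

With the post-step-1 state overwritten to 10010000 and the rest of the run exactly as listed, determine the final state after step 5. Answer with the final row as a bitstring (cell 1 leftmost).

10010110

state after step 1 := 10010000
2 | 01101001
3 | 00000110
4 | 00001001
5 | 10010110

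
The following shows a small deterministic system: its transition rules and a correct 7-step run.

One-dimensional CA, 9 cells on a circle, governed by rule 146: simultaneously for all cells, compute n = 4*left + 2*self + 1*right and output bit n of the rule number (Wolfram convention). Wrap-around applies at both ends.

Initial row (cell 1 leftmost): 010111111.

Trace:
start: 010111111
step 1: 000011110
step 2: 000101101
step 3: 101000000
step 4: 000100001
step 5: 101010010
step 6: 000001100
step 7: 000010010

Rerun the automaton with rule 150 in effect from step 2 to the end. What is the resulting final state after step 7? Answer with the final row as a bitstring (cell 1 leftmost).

101001100

(re-executing steps 2..7 under rule 150; state before step 2: 000011110)
step 2: 000101101
step 3: 101100001
step 4: 000010010
step 5: 000111111
step 6: 101011110
step 7: 101001100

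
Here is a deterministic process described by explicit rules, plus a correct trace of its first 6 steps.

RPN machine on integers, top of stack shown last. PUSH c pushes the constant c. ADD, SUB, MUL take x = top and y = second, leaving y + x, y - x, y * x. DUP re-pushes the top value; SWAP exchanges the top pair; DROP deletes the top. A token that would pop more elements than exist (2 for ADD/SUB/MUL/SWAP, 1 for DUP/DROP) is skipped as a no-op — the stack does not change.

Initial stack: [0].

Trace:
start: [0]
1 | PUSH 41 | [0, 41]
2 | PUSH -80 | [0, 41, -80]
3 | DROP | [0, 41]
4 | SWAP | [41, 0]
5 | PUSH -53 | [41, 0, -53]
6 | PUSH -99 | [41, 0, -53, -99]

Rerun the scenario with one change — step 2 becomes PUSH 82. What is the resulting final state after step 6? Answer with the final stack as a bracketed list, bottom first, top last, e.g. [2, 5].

[41, 0, -53, -99]

(re-executing from step 2 with the substitution; state before step 2: [0, 41])
2 | PUSH 82 | [0, 41, 82]
3 | DROP | [0, 41]
4 | SWAP | [41, 0]
5 | PUSH -53 | [41, 0, -53]
6 | PUSH -99 | [41, 0, -53, -99]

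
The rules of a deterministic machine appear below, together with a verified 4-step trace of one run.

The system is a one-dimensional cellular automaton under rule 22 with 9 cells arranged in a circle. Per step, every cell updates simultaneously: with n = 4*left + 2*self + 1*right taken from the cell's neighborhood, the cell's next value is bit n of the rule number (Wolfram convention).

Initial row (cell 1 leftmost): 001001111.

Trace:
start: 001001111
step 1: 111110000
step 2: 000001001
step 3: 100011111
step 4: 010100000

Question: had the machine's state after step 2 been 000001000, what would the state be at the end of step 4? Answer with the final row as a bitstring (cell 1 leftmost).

state after step 2 := 000001000
step 3: 000011100
step 4: 000100010

000100010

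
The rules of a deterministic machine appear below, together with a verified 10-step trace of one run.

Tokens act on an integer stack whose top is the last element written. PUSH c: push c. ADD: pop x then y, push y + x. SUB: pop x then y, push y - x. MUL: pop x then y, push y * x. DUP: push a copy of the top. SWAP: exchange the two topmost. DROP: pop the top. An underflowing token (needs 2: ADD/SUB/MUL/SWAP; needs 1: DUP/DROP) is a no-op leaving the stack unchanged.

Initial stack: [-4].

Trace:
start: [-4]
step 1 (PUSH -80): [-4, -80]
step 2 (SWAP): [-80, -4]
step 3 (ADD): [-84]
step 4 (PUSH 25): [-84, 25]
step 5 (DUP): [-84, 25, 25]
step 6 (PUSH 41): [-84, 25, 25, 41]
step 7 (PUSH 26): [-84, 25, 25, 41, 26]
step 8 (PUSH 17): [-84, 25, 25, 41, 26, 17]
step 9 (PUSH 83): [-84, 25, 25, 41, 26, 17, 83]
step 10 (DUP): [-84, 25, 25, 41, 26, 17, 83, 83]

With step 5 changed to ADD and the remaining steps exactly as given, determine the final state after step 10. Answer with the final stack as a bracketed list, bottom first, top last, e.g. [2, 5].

(re-executing from step 5 with the substitution; state before step 5: [-84, 25])
step 5 (ADD): [-59]
step 6 (PUSH 41): [-59, 41]
step 7 (PUSH 26): [-59, 41, 26]
step 8 (PUSH 17): [-59, 41, 26, 17]
step 9 (PUSH 83): [-59, 41, 26, 17, 83]
step 10 (DUP): [-59, 41, 26, 17, 83, 83]

[-59, 41, 26, 17, 83, 83]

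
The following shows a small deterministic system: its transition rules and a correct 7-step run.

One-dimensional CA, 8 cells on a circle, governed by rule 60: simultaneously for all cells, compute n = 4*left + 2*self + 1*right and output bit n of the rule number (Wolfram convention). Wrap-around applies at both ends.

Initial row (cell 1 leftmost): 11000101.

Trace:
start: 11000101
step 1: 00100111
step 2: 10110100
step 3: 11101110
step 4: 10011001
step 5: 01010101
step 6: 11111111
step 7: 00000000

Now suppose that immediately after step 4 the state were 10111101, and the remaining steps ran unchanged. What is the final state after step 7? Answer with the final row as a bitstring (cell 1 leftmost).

state after step 4 := 10111101
step 5: 01100011
step 6: 11010010
step 7: 10111011

10111011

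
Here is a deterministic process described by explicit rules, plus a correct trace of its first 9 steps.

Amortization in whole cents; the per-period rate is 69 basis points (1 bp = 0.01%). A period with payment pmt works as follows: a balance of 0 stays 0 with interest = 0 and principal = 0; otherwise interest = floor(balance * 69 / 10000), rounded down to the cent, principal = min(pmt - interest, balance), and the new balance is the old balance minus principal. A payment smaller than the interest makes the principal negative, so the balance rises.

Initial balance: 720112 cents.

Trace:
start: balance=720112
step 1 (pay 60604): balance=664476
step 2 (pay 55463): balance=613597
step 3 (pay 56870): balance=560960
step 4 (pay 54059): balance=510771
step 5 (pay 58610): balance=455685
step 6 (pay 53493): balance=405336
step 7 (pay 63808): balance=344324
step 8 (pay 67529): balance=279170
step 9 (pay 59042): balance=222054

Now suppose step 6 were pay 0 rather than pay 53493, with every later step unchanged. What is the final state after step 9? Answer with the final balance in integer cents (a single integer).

276662

(re-executing from step 6 with the substitution; state before step 6: balance=455685)
step 6 (pay 0): balance=458829
step 7 (pay 63808): balance=398186
step 8 (pay 67529): balance=333404
step 9 (pay 59042): balance=276662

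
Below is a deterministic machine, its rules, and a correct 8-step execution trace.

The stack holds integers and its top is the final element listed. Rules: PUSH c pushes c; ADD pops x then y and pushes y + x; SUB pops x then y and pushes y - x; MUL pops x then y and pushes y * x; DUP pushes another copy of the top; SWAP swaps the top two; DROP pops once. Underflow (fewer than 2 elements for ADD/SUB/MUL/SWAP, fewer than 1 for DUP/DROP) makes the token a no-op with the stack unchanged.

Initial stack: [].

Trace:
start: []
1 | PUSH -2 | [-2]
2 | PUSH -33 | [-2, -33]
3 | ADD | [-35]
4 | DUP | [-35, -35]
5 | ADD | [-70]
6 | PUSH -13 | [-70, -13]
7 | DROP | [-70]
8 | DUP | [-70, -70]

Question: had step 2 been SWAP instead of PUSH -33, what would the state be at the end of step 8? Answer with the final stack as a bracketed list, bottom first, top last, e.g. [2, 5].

(re-executing from step 2 with the substitution; state before step 2: [-2])
2 | SWAP | [-2]
3 | ADD | [-2]
4 | DUP | [-2, -2]
5 | ADD | [-4]
6 | PUSH -13 | [-4, -13]
7 | DROP | [-4]
8 | DUP | [-4, -4]

[-4, -4]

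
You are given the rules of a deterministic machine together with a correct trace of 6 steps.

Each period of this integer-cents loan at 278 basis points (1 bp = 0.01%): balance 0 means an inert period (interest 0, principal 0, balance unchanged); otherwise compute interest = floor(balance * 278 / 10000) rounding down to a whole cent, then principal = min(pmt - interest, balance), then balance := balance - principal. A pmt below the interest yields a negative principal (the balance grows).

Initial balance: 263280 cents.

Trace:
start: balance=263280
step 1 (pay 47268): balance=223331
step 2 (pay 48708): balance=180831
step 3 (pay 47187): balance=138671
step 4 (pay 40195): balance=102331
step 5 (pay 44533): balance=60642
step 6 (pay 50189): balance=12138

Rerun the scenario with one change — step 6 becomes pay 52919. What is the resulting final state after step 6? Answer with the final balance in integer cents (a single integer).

9408

(re-executing from step 6 with the substitution; state before step 6: balance=60642)
step 6 (pay 52919): balance=9408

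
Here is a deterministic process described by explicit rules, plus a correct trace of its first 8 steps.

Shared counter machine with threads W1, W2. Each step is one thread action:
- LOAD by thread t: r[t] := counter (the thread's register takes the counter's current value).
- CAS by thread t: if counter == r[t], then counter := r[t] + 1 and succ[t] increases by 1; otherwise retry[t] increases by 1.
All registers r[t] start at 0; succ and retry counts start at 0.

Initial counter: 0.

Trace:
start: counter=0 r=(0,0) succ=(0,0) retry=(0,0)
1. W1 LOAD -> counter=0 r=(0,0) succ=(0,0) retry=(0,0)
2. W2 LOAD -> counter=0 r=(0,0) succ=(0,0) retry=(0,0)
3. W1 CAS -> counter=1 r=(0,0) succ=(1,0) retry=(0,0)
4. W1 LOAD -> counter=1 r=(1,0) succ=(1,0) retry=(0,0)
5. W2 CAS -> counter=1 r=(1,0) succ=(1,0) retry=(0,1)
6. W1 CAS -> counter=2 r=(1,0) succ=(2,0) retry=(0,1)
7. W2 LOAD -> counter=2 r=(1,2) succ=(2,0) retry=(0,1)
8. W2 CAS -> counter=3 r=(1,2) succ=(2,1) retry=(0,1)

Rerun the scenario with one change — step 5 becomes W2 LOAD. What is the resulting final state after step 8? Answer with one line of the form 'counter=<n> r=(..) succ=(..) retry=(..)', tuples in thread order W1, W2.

counter=3 r=(1,2) succ=(2,1) retry=(0,0)

(re-executing from step 5 with the substitution; state before step 5: counter=1 r=(1,0) succ=(1,0) retry=(0,0))
5. W2 LOAD -> counter=1 r=(1,1) succ=(1,0) retry=(0,0)
6. W1 CAS -> counter=2 r=(1,1) succ=(2,0) retry=(0,0)
7. W2 LOAD -> counter=2 r=(1,2) succ=(2,0) retry=(0,0)
8. W2 CAS -> counter=3 r=(1,2) succ=(2,1) retry=(0,0)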